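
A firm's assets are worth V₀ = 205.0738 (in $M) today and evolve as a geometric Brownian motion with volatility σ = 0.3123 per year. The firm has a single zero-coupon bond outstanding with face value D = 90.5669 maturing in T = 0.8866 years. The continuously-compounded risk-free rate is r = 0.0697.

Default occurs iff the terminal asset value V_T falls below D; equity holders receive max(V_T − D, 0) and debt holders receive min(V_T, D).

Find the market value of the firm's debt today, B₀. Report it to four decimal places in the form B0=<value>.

d₁ = [ln(V₀/D) + (r + σ²/2)T] / (σ√T)
   = [ln(205.0738/90.5669) + (0.0697 + 0.5·0.3123²)·0.8866] / (0.3123·√0.8866)
   = [0.817281 + 0.105032] / 0.294060 = 3.136479
d₂ = d₁ − σ√T = 3.136479 − 0.294060 = 2.842419
N(d₁) = 0.999145,  N(d₂) = 0.997761,  e^(−rT) = 0.940075
E₀ = V₀·N(d₁) − D·e^(−rT)·N(d₂)
   = 205.0738·0.999145 − 90.5669·0.940075·0.997761 = 119.949424
B₀ = V₀ − E₀ = 205.0738 − 119.949424 = 85.124376

B0=85.1244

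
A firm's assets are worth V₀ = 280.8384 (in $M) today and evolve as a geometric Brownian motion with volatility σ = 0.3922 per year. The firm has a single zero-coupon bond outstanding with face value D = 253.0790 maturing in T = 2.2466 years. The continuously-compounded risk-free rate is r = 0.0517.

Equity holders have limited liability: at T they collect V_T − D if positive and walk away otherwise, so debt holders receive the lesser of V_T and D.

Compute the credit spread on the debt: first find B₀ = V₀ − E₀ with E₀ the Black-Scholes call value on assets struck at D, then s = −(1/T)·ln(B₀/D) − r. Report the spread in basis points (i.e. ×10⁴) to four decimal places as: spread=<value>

spread=743.8447

d₁ = [ln(V₀/D) + (r + σ²/2)T] / (σ√T)
   = [ln(280.8384/253.0790) + (0.0517 + 0.5·0.3922²)·2.2466] / (0.3922·√2.2466)
   = [0.104078 + 0.288936] / 0.587855 = 0.668555
d₂ = d₁ − σ√T = 0.668555 − 0.587855 = 0.080700
N(d₁) = 0.748110,  N(d₂) = 0.532160,  e^(−rT) = 0.890342
E₀ = V₀·N(d₁) − D·e^(−rT)·N(d₂)
   = 280.8384·0.748110 − 253.0790·0.890342·0.532160 = 90.188201
B₀ = V₀ − E₀ = 280.8384 − 90.188201 = 190.650199
spread = −(1/T)·ln(B₀/D) − r = −(1/2.2466)·ln(190.650199/253.0790) − 0.0517 = 0.07438447
in basis points: 0.07438447 × 10⁴ = 743.8447 bp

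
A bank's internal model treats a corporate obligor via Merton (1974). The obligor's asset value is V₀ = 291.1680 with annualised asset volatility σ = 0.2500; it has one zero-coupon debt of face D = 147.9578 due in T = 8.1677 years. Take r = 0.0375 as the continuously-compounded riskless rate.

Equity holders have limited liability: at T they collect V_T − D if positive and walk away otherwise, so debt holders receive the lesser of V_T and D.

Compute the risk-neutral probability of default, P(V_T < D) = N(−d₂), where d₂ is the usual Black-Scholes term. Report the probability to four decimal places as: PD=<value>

d₁ = [ln(V₀/D) + (r + σ²/2)T] / (σ√T)
   = [ln(291.1680/147.9578) + (0.0375 + 0.5·0.2500²)·8.1677] / (0.2500·√8.1677)
   = [0.676973 + 0.561529] / 0.714480 = 1.733433
d₂ = d₁ − σ√T = 1.733433 − 0.714480 = 1.018953
risk-neutral PD = N(−d₂) = N(-1.018953) = 0.154113

PD=0.1541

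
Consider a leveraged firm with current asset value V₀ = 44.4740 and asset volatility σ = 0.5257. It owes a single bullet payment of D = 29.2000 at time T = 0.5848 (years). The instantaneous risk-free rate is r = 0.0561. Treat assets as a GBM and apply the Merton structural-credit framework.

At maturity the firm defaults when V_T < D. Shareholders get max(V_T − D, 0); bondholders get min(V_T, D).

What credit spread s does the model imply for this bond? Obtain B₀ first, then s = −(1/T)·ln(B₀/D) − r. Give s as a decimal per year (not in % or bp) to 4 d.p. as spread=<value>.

d₁ = [ln(V₀/D) + (r + σ²/2)T] / (σ√T)
   = [ln(44.4740/29.2000) + (0.0561 + 0.5·0.5257²)·0.5848] / (0.5257·√0.5848)
   = [0.420736 + 0.113615] / 0.402014 = 1.329184
d₂ = d₁ − σ√T = 1.329184 − 0.402014 = 0.927169
N(d₁) = 0.908106,  N(d₂) = 0.823081,  e^(−rT) = 0.967725
E₀ = V₀·N(d₁) − D·e^(−rT)·N(d₂)
   = 44.4740·0.908106 − 29.2000·0.967725·0.823081 = 17.128860
B₀ = V₀ − E₀ = 44.4740 − 17.128860 = 27.345140
spread = −(1/T)·ln(B₀/D) − r = −(1/0.5848)·ln(27.345140/29.2000) − 0.0561 = 0.05612620

spread=0.0561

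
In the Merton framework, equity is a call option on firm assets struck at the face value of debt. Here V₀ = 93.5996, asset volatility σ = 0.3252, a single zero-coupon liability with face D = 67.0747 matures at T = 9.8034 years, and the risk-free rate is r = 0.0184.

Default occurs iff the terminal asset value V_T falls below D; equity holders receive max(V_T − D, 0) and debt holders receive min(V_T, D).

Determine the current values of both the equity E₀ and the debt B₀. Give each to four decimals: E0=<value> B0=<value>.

E0=51.1565 B0=42.4431

d₁ = [ln(V₀/D) + (r + σ²/2)T] / (σ√T)
   = [ln(93.5996/67.0747) + (0.0184 + 0.5·0.3252²)·9.8034] / (0.3252·√9.8034)
   = [0.333219 + 0.698762] / 1.018214 = 1.013521
d₂ = d₁ − σ√T = 1.013521 − 1.018214 = -0.004692
N(d₁) = 0.844594,  N(d₂) = 0.498128,  e^(−rT) = 0.834951
E₀ = V₀·N(d₁) − D·e^(−rT)·N(d₂)
   = 93.5996·0.844594 − 67.0747·0.834951·0.498128 = 51.156499
B₀ = V₀ − E₀ = 93.5996 − 51.156499 = 42.443101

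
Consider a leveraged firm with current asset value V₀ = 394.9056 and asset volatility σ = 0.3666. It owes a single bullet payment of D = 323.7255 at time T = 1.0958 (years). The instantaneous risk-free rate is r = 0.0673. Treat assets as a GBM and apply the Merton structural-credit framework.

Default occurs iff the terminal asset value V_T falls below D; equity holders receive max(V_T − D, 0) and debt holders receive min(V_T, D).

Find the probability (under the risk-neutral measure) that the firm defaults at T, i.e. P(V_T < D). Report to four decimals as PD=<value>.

PD=0.3022

d₁ = [ln(V₀/D) + (r + σ²/2)T] / (σ√T)
   = [ln(394.9056/323.7255) + (0.0673 + 0.5·0.3666²)·1.0958] / (0.3666·√1.0958)
   = [0.198751 + 0.147383] / 0.383759 = 0.901956
d₂ = d₁ − σ√T = 0.901956 − 0.383759 = 0.518198
risk-neutral PD = N(−d₂) = N(-0.518198) = 0.302160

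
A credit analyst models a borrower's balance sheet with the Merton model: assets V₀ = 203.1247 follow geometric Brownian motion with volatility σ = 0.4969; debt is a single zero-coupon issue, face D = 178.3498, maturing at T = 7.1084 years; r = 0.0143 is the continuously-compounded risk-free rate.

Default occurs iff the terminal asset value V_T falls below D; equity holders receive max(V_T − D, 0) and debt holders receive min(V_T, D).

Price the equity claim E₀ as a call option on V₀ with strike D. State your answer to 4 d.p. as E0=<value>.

E0=111.8342

d₁ = [ln(V₀/D) + (r + σ²/2)T] / (σ√T)
   = [ln(203.1247/178.3498) + (0.0143 + 0.5·0.4969²)·7.1084] / (0.4969·√7.1084)
   = [0.130073 + 0.979216] / 1.324814 = 0.837317
d₂ = d₁ − σ√T = 0.837317 − 1.324814 = -0.487497
N(d₁) = 0.798793,  N(d₂) = 0.312953,  e^(−rT) = 0.903346
E₀ = V₀·N(d₁) − D·e^(−rT)·N(d₂)
   = 203.1247·0.798793 − 178.3498·0.903346·0.312953 = 111.834209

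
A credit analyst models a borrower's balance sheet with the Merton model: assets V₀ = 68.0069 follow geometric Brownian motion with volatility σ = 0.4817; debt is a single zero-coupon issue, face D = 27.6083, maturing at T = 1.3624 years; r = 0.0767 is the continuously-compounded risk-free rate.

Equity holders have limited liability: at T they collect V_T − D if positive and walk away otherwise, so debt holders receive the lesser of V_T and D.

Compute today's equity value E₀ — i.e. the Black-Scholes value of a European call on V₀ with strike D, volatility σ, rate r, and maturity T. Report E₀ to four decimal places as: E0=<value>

d₁ = [ln(V₀/D) + (r + σ²/2)T] / (σ√T)
   = [ln(68.0069/27.6083) + (0.0767 + 0.5·0.4817²)·1.3624] / (0.4817·√1.3624)
   = [0.901493 + 0.262558] / 0.562249 = 2.070346
d₂ = d₁ − σ√T = 2.070346 − 0.562249 = 1.508097
N(d₁) = 0.980790,  N(d₂) = 0.934235,  e^(−rT) = 0.900778
E₀ = V₀·N(d₁) − D·e^(−rT)·N(d₂)
   = 68.0069·0.980790 − 27.6083·0.900778·0.934235 = 43.467035

E0=43.4670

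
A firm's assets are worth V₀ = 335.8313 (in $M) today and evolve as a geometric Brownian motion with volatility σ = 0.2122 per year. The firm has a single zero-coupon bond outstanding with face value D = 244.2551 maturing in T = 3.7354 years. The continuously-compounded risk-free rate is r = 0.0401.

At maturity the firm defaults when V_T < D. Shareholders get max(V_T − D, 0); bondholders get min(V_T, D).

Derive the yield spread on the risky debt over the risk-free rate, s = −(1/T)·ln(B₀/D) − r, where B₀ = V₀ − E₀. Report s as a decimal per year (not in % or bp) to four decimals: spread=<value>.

d₁ = [ln(V₀/D) + (r + σ²/2)T] / (σ√T)
   = [ln(335.8313/244.2551) + (0.0401 + 0.5·0.2122²)·3.7354] / (0.2122·√3.7354)
   = [0.318396 + 0.233890] / 0.410123 = 1.346635
d₂ = d₁ − σ√T = 1.346635 − 0.410123 = 0.936512
N(d₁) = 0.910951,  N(d₂) = 0.825495,  e^(−rT) = 0.860889
E₀ = V₀·N(d₁) − D·e^(−rT)·N(d₂)
   = 335.8313·0.910951 − 244.2551·0.860889·0.825495 = 132.343590
B₀ = V₀ − E₀ = 335.8313 − 132.343590 = 203.487710
spread = −(1/T)·ln(B₀/D) − r = −(1/3.7354)·ln(203.487710/244.2551) − 0.0401 = 0.00878568

spread=0.0088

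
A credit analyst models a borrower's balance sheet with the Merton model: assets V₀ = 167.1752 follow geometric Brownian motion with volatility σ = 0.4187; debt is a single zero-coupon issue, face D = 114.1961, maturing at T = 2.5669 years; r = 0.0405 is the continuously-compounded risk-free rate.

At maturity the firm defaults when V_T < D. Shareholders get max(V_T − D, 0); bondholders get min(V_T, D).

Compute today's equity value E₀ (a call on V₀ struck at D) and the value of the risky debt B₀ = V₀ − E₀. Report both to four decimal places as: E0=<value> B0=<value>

E0=75.9610 B0=91.2142

d₁ = [ln(V₀/D) + (r + σ²/2)T] / (σ√T)
   = [ln(167.1752/114.1961) + (0.0405 + 0.5·0.4187²)·2.5669] / (0.4187·√2.5669)
   = [0.381125 + 0.328961] / 0.670822 = 1.058531
d₂ = d₁ − σ√T = 1.058531 − 0.670822 = 0.387708
N(d₁) = 0.855093,  N(d₂) = 0.650884,  e^(−rT) = 0.901262
E₀ = V₀·N(d₁) − D·e^(−rT)·N(d₂)
   = 167.1752·0.855093 − 114.1961·0.901262·0.650884 = 75.961005
B₀ = V₀ − E₀ = 167.1752 − 75.961005 = 91.214195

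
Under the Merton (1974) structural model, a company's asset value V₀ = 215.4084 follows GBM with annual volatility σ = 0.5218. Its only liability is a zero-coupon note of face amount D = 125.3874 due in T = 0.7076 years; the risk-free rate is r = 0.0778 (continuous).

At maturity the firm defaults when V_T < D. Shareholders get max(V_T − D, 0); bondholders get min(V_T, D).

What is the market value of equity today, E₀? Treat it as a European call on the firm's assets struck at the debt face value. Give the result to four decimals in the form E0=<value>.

E0=99.5093

d₁ = [ln(V₀/D) + (r + σ²/2)T] / (σ√T)
   = [ln(215.4084/125.3874) + (0.0778 + 0.5·0.5218²)·0.7076] / (0.5218·√0.7076)
   = [0.541128 + 0.151382] / 0.438933 = 1.577713
d₂ = d₁ − σ√T = 1.577713 − 0.438933 = 1.138780
N(d₁) = 0.942684,  N(d₂) = 0.872603,  e^(−rT) = 0.946437
E₀ = V₀·N(d₁) − D·e^(−rT)·N(d₂)
   = 215.4084·0.942684 − 125.3874·0.946437·0.872603 = 99.509280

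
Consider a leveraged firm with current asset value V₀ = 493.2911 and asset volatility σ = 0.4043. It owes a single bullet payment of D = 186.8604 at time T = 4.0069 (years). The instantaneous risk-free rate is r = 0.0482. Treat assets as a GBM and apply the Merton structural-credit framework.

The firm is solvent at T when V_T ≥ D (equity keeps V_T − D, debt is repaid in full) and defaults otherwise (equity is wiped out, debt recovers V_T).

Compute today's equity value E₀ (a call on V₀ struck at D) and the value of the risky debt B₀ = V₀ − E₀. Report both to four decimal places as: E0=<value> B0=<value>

d₁ = [ln(V₀/D) + (r + σ²/2)T] / (σ√T)
   = [ln(493.2911/186.8604) + (0.0482 + 0.5·0.4043²)·4.0069] / (0.4043·√4.0069)
   = [0.970738 + 0.520613] / 0.809297 = 1.842773
d₂ = d₁ − σ√T = 1.842773 − 0.809297 = 1.033476
N(d₁) = 0.967319,  N(d₂) = 0.849309,  e^(−rT) = 0.824373
E₀ = V₀·N(d₁) − D·e^(−rT)·N(d₂)
   = 493.2911·0.967319 − 186.8604·0.824373·0.849309 = 346.339984
B₀ = V₀ − E₀ = 493.2911 − 346.339984 = 146.951116

E0=346.3400 B0=146.9511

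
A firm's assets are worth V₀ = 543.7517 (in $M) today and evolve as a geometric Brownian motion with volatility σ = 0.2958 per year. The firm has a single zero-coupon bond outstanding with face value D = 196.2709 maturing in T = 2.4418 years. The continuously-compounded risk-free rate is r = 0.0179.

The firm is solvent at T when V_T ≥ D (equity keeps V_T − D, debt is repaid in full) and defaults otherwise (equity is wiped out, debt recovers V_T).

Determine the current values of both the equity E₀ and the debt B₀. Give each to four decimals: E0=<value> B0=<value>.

d₁ = [ln(V₀/D) + (r + σ²/2)T] / (σ√T)
   = [ln(543.7517/196.2709) + (0.0179 + 0.5·0.2958²)·2.4418] / (0.2958·√2.4418)
   = [1.018997 + 0.150534] / 0.462225 = 2.530221
d₂ = d₁ − σ√T = 2.530221 − 0.462225 = 2.067997
N(d₁) = 0.994300,  N(d₂) = 0.980680,  e^(−rT) = 0.957233
E₀ = V₀·N(d₁) − D·e^(−rT)·N(d₂)
   = 543.7517·0.994300 − 196.2709·0.957233·0.980680 = 356.405362
B₀ = V₀ − E₀ = 543.7517 − 356.405362 = 187.346338

E0=356.4054 B0=187.3463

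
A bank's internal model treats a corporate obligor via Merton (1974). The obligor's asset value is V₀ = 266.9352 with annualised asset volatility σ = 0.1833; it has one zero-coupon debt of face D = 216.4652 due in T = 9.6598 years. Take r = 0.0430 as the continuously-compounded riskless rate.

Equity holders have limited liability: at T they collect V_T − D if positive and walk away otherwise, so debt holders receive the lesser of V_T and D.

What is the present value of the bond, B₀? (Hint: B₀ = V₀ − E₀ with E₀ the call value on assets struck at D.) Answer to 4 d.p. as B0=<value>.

B0=135.4080

d₁ = [ln(V₀/D) + (r + σ²/2)T] / (σ√T)
   = [ln(266.9352/216.4652) + (0.0430 + 0.5·0.1833²)·9.6598] / (0.1833·√9.6598)
   = [0.209576 + 0.577651] / 0.569700 = 1.381826
d₂ = d₁ − σ√T = 1.381826 − 0.569700 = 0.812126
N(d₁) = 0.916487,  N(d₂) = 0.791640,  e^(−rT) = 0.660095
E₀ = V₀·N(d₁) − D·e^(−rT)·N(d₂)
   = 266.9352·0.916487 − 216.4652·0.660095·0.791640 = 131.527176
B₀ = V₀ − E₀ = 266.9352 − 131.527176 = 135.408024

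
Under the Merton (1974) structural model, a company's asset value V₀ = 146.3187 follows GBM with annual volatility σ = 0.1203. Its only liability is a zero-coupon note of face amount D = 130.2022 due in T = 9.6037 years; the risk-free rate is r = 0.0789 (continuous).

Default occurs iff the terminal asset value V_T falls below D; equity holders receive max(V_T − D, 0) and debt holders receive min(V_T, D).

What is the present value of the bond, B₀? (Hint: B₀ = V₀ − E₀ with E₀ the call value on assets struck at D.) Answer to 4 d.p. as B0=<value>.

d₁ = [ln(V₀/D) + (r + σ²/2)T] / (σ√T)
   = [ln(146.3187/130.2022) + (0.0789 + 0.5·0.1203²)·9.6037] / (0.1203·√9.6037)
   = [0.116698 + 0.827225] / 0.372808 = 2.531930
d₂ = d₁ − σ√T = 2.531930 − 0.372808 = 2.159123
N(d₁) = 0.994328,  N(d₂) = 0.984580,  e^(−rT) = 0.468728
E₀ = V₀·N(d₁) − D·e^(−rT)·N(d₂)
   = 146.3187·0.994328 − 130.2022·0.468728·0.984580 = 85.400440
B₀ = V₀ − E₀ = 146.3187 − 85.400440 = 60.918260

B0=60.9183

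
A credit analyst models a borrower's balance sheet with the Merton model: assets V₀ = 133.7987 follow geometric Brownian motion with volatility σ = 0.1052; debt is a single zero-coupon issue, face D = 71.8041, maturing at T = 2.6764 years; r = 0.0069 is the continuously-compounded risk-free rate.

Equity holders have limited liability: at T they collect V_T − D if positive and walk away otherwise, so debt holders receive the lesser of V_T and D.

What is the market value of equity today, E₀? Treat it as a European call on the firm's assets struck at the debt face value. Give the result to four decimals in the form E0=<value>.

E0=63.3088

d₁ = [ln(V₀/D) + (r + σ²/2)T] / (σ√T)
   = [ln(133.7987/71.8041) + (0.0069 + 0.5·0.1052²)·2.6764] / (0.1052·√2.6764)
   = [0.622395 + 0.033277] / 0.172104 = 3.809740
d₂ = d₁ − σ√T = 3.809740 − 0.172104 = 3.637636
N(d₁) = 0.999930,  N(d₂) = 0.999862,  e^(−rT) = 0.981702
E₀ = V₀·N(d₁) − D·e^(−rT)·N(d₂)
   = 133.7987·0.999930 − 71.8041·0.981702·0.999862 = 63.308840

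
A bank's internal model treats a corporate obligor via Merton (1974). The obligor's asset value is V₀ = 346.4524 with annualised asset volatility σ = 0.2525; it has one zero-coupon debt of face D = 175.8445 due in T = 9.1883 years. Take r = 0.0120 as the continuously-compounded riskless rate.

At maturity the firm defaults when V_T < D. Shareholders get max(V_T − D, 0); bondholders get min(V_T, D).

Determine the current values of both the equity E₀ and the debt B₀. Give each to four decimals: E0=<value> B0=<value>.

d₁ = [ln(V₀/D) + (r + σ²/2)T] / (σ√T)
   = [ln(346.4524/175.8445) + (0.0120 + 0.5·0.2525²)·9.1883] / (0.2525·√9.1883)
   = [0.678145 + 0.403165] / 0.765383 = 1.412770
d₂ = d₁ − σ√T = 1.412770 − 0.765383 = 0.647387
N(d₁) = 0.921138,  N(d₂) = 0.741309,  e^(−rT) = 0.895602
E₀ = V₀·N(d₁) − D·e^(−rT)·N(d₂)
   = 346.4524·0.921138 − 175.8445·0.895602·0.741309 = 202.384310
B₀ = V₀ − E₀ = 346.4524 − 202.384310 = 144.068090

E0=202.3843 B0=144.0681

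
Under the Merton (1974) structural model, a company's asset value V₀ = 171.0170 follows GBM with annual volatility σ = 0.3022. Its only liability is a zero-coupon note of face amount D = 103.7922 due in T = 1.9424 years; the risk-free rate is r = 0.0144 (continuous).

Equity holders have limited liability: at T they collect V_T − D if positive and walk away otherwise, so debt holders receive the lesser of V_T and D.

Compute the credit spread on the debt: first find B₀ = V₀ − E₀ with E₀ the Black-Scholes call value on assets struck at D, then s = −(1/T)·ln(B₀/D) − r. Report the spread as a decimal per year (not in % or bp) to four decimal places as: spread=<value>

d₁ = [ln(V₀/D) + (r + σ²/2)T] / (σ√T)
   = [ln(171.0170/103.7922) + (0.0144 + 0.5·0.3022²)·1.9424] / (0.3022·√1.9424)
   = [0.499372 + 0.116665] / 0.421176 = 1.462660
d₂ = d₁ − σ√T = 1.462660 − 0.421176 = 1.041483
N(d₁) = 0.928220,  N(d₂) = 0.851174,  e^(−rT) = 0.972417
E₀ = V₀·N(d₁) − D·e^(−rT)·N(d₂)
   = 171.0170·0.928220 − 103.7922·0.972417·0.851174 = 72.832919
B₀ = V₀ − E₀ = 171.0170 − 72.832919 = 98.184081
spread = −(1/T)·ln(B₀/D) − r = −(1/1.9424)·ln(98.184081/103.7922) − 0.0144 = 0.01419696

spread=0.0142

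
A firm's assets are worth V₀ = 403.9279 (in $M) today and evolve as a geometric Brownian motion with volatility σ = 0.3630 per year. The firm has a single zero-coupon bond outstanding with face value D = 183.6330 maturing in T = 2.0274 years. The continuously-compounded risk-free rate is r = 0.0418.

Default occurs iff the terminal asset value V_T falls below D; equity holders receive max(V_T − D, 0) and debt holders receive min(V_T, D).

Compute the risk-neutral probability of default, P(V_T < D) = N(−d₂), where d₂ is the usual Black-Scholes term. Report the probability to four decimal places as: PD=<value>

d₁ = [ln(V₀/D) + (r + σ²/2)T] / (σ√T)
   = [ln(403.9279/183.6330) + (0.0418 + 0.5·0.3630²)·2.0274] / (0.3630·√2.0274)
   = [0.788297 + 0.218320] / 0.516864 = 1.947546
d₂ = d₁ − σ√T = 1.947546 − 0.516864 = 1.430682
risk-neutral PD = N(−d₂) = N(-1.430682) = 0.076261

PD=0.0763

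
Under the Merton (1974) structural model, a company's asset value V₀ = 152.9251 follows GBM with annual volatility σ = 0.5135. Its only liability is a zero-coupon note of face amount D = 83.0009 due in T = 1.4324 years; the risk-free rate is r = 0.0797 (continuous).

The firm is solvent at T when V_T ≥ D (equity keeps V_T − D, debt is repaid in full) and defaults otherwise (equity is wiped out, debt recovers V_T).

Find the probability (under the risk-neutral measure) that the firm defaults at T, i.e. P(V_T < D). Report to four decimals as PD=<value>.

PD=0.1914

d₁ = [ln(V₀/D) + (r + σ²/2)T] / (σ√T)
   = [ln(152.9251/83.0009) + (0.0797 + 0.5·0.5135²)·1.4324] / (0.5135·√1.4324)
   = [0.611097 + 0.303012] / 0.614572 = 1.487391
d₂ = d₁ − σ√T = 1.487391 − 0.614572 = 0.872819
risk-neutral PD = N(−d₂) = N(-0.872819) = 0.191381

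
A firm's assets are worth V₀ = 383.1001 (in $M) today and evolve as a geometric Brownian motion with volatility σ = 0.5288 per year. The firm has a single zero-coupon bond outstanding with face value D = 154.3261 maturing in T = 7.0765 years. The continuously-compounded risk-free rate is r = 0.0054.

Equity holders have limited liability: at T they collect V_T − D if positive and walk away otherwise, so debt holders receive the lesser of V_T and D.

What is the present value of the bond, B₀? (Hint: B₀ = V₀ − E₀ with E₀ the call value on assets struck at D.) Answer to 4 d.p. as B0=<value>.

d₁ = [ln(V₀/D) + (r + σ²/2)T] / (σ√T)
   = [ln(383.1001/154.3261) + (0.0054 + 0.5·0.5288²)·7.0765] / (0.5288·√7.0765)
   = [0.909228 + 1.027612] / 1.406697 = 1.376871
d₂ = d₁ − σ√T = 1.376871 − 1.406697 = -0.029827
N(d₁) = 0.915724,  N(d₂) = 0.488103,  e^(−rT) = 0.962508
E₀ = V₀·N(d₁) − D·e^(−rT)·N(d₂)
   = 383.1001·0.915724 − 154.3261·0.962508·0.488103 = 278.311113
B₀ = V₀ − E₀ = 383.1001 − 278.311113 = 104.788987

B0=104.7890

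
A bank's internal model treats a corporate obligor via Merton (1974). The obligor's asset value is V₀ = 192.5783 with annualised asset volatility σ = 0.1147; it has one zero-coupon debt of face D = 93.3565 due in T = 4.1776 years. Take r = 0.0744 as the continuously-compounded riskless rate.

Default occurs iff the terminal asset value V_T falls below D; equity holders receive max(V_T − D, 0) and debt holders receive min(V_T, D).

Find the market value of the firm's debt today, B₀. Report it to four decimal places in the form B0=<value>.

d₁ = [ln(V₀/D) + (r + σ²/2)T] / (σ√T)
   = [ln(192.5783/93.3565) + (0.0744 + 0.5·0.1147²)·4.1776] / (0.1147·√4.1776)
   = [0.724077 + 0.338294] / 0.234437 = 4.531578
d₂ = d₁ − σ√T = 4.531578 − 0.234437 = 4.297140
N(d₁) = 0.999997,  N(d₂) = 0.999991,  e^(−rT) = 0.732851
E₀ = V₀·N(d₁) − D·e^(−rT)·N(d₂)
   = 192.5783·0.999997 − 93.3565·0.732851·0.999991 = 124.161963
B₀ = V₀ − E₀ = 192.5783 − 124.161963 = 68.416337

B0=68.4163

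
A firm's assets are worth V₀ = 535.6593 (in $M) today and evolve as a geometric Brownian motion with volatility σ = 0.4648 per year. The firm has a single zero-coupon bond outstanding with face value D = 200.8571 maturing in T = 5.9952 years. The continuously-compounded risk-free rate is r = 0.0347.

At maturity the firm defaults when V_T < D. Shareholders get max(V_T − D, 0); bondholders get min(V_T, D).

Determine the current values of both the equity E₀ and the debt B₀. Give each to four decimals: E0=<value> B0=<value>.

E0=395.7189 B0=139.9404

d₁ = [ln(V₀/D) + (r + σ²/2)T] / (σ√T)
   = [ln(535.6593/200.8571) + (0.0347 + 0.5·0.4648²)·5.9952] / (0.4648·√5.9952)
   = [0.980905 + 0.855632] / 1.138067 = 1.613733
d₂ = d₁ − σ√T = 1.613733 − 1.138067 = 0.475666
N(d₁) = 0.946707,  N(d₂) = 0.682844,  e^(−rT) = 0.812180
E₀ = V₀·N(d₁) − D·e^(−rT)·N(d₂)
   = 535.6593·0.946707 − 200.8571·0.812180·0.682844 = 395.718858
B₀ = V₀ − E₀ = 535.6593 − 395.718858 = 139.940442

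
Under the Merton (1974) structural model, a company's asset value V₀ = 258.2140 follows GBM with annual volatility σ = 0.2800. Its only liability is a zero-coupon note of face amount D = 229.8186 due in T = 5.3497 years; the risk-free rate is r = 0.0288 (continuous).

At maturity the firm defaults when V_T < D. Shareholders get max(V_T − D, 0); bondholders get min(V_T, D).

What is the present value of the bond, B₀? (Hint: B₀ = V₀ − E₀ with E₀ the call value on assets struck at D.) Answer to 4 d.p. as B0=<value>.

d₁ = [ln(V₀/D) + (r + σ²/2)T] / (σ√T)
   = [ln(258.2140/229.8186) + (0.0288 + 0.5·0.2800²)·5.3497] / (0.2800·√5.3497)
   = [0.116498 + 0.363780] / 0.647624 = 0.741600
d₂ = d₁ − σ√T = 0.741600 − 0.647624 = 0.093977
N(d₁) = 0.770835,  N(d₂) = 0.537436,  e^(−rT) = 0.857211
E₀ = V₀·N(d₁) − D·e^(−rT)·N(d₂)
   = 258.2140·0.770835 − 229.8186·0.857211·0.537436 = 93.163921
B₀ = V₀ − E₀ = 258.2140 − 93.163921 = 165.050079

B0=165.0501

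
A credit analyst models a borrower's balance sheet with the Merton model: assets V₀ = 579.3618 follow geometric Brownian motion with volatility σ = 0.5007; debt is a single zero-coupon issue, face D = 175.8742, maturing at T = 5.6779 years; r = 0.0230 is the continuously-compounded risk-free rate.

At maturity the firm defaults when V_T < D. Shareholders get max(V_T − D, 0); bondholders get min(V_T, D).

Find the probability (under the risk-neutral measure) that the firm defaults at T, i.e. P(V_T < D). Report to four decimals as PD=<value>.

PD=0.3043

d₁ = [ln(V₀/D) + (r + σ²/2)T] / (σ√T)
   = [ln(579.3618/175.8742) + (0.0230 + 0.5·0.5007²)·5.6779] / (0.5007·√5.6779)
   = [1.192158 + 0.842318] / 1.193085 = 1.705223
d₂ = d₁ − σ√T = 1.705223 − 1.193085 = 0.512138
risk-neutral PD = N(−d₂) = N(-0.512138) = 0.304277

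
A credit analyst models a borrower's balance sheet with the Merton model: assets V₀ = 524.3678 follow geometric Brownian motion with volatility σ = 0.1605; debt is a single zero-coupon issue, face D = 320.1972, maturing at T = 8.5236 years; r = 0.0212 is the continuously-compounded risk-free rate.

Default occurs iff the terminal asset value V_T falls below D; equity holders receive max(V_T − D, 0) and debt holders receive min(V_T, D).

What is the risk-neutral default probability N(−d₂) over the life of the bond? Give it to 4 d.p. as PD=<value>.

PD=0.1143

d₁ = [ln(V₀/D) + (r + σ²/2)T] / (σ√T)
   = [ln(524.3678/320.1972) + (0.0212 + 0.5·0.1605²)·8.5236] / (0.1605·√8.5236)
   = [0.493256 + 0.290485] / 0.468583 = 1.672578
d₂ = d₁ − σ√T = 1.672578 − 0.468583 = 1.203995
risk-neutral PD = N(−d₂) = N(-1.203995) = 0.114296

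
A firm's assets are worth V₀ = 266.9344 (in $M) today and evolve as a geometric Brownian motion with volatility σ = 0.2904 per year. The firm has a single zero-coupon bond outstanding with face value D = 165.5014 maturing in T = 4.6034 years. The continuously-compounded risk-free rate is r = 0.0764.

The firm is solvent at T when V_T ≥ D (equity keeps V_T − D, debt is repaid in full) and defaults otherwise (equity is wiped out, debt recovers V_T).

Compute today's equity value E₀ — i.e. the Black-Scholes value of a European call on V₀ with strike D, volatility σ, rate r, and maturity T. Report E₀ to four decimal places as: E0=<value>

d₁ = [ln(V₀/D) + (r + σ²/2)T] / (σ√T)
   = [ln(266.9344/165.5014) + (0.0764 + 0.5·0.2904²)·4.6034] / (0.2904·√4.6034)
   = [0.478023 + 0.545807] / 0.623069 = 1.643206
d₂ = d₁ − σ√T = 1.643206 − 0.623069 = 1.020137
N(d₁) = 0.949830,  N(d₂) = 0.846168,  e^(−rT) = 0.703491
E₀ = V₀·N(d₁) − D·e^(−rT)·N(d₂)
   = 266.9344·0.949830 − 165.5014·0.703491·0.846168 = 155.023900

E0=155.0239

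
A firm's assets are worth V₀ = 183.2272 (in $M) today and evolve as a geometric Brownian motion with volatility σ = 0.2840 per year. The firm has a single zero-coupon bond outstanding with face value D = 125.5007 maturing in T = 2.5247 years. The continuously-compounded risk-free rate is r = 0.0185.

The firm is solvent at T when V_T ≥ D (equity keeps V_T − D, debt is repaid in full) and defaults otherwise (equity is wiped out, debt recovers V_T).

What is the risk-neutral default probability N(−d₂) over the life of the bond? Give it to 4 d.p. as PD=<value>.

PD=0.2369

d₁ = [ln(V₀/D) + (r + σ²/2)T] / (σ√T)
   = [ln(183.2272/125.5007) + (0.0185 + 0.5·0.2840²)·2.5247] / (0.2840·√2.5247)
   = [0.378416 + 0.148523] / 0.451256 = 1.167715
d₂ = d₁ − σ√T = 1.167715 − 0.451256 = 0.716459
risk-neutral PD = N(−d₂) = N(-0.716459) = 0.236854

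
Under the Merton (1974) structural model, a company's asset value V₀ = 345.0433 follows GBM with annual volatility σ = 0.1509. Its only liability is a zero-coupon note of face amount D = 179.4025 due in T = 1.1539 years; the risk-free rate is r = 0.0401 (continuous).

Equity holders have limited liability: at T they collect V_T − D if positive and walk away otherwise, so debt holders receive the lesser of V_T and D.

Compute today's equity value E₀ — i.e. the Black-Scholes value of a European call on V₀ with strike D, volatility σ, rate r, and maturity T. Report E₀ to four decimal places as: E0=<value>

E0=173.7529

d₁ = [ln(V₀/D) + (r + σ²/2)T] / (σ√T)
   = [ln(345.0433/179.4025) + (0.0401 + 0.5·0.1509²)·1.1539] / (0.1509·√1.1539)
   = [0.654038 + 0.059409] / 0.162096 = 4.401375
d₂ = d₁ − σ√T = 4.401375 − 0.162096 = 4.239279
N(d₁) = 0.999995,  N(d₂) = 0.999989,  e^(−rT) = 0.954783
E₀ = V₀·N(d₁) − D·e^(−rT)·N(d₂)
   = 345.0433·0.999995 − 179.4025·0.954783·0.999989 = 173.752942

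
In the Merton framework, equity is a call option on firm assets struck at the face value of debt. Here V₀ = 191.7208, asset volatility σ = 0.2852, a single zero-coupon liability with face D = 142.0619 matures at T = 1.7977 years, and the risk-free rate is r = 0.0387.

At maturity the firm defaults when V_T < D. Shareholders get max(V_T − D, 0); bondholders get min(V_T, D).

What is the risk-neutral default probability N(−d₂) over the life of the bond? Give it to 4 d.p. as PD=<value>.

PD=0.2193

d₁ = [ln(V₀/D) + (r + σ²/2)T] / (σ√T)
   = [ln(191.7208/142.0619) + (0.0387 + 0.5·0.2852²)·1.7977] / (0.2852·√1.7977)
   = [0.299777 + 0.142683] / 0.382391 = 1.157086
d₂ = d₁ − σ√T = 1.157086 − 0.382391 = 0.774695
risk-neutral PD = N(−d₂) = N(-0.774695) = 0.219260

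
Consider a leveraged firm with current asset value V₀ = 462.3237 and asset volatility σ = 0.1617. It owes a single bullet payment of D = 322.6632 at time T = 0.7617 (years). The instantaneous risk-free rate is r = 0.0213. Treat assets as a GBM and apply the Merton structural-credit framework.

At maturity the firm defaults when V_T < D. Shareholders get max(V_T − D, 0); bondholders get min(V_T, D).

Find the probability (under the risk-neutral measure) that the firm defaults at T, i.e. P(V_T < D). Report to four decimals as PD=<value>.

d₁ = [ln(V₀/D) + (r + σ²/2)T] / (σ√T)
   = [ln(462.3237/322.6632) + (0.0213 + 0.5·0.1617²)·0.7617] / (0.1617·√0.7617)
   = [0.359656 + 0.026182] / 0.141124 = 2.734032
d₂ = d₁ − σ√T = 2.734032 − 0.141124 = 2.592907
risk-neutral PD = N(−d₂) = N(-2.592907) = 0.004758

PD=0.0048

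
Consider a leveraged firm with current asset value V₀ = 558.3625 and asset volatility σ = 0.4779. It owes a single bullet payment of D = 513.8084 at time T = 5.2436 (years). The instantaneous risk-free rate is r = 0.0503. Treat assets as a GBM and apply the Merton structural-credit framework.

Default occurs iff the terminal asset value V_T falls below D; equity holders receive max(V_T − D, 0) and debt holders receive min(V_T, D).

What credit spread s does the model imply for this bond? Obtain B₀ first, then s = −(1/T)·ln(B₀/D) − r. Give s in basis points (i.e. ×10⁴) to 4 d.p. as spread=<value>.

spread=726.8935

d₁ = [ln(V₀/D) + (r + σ²/2)T] / (σ√T)
   = [ln(558.3625/513.8084) + (0.0503 + 0.5·0.4779²)·5.2436] / (0.4779·√5.2436)
   = [0.083158 + 0.862542] / 1.094339 = 0.864175
d₂ = d₁ − σ√T = 0.864175 − 1.094339 = -0.230164
N(d₁) = 0.806254,  N(d₂) = 0.408982,  e^(−rT) = 0.768163
E₀ = V₀·N(d₁) − D·e^(−rT)·N(d₂)
   = 558.3625·0.806254 − 513.8084·0.768163·0.408982 = 288.761398
B₀ = V₀ − E₀ = 558.3625 − 288.761398 = 269.601102
spread = −(1/T)·ln(B₀/D) − r = −(1/5.2436)·ln(269.601102/513.8084) − 0.0503 = 0.07268935
in basis points: 0.07268935 × 10⁴ = 726.8935 bp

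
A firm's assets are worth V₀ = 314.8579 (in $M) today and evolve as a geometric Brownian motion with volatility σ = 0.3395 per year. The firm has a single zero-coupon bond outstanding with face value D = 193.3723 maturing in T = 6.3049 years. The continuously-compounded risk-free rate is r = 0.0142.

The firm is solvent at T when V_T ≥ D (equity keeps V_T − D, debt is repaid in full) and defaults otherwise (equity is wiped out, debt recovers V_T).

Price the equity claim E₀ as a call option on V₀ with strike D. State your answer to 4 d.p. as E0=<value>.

E0=166.4530

d₁ = [ln(V₀/D) + (r + σ²/2)T] / (σ√T)
   = [ln(314.8579/193.3723) + (0.0142 + 0.5·0.3395²)·6.3049] / (0.3395·√6.3049)
   = [0.487504 + 0.452882] / 0.852470 = 1.103131
d₂ = d₁ − σ√T = 1.103131 − 0.852470 = 0.250662
N(d₁) = 0.865015,  N(d₂) = 0.598962,  e^(−rT) = 0.914361
E₀ = V₀·N(d₁) − D·e^(−rT)·N(d₂)
   = 314.8579·0.865015 − 193.3723·0.914361·0.598962 = 166.453003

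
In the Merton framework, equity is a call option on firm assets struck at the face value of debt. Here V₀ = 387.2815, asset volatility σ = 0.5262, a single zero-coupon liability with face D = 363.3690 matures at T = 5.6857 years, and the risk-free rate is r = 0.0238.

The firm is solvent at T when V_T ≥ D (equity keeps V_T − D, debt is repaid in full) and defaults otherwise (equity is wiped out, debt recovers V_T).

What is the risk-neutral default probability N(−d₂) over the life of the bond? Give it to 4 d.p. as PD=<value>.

d₁ = [ln(V₀/D) + (r + σ²/2)T] / (σ√T)
   = [ln(387.2815/363.3690) + (0.0238 + 0.5·0.5262²)·5.6857] / (0.5262·√5.6857)
   = [0.063733 + 0.922466] / 1.254708 = 0.785999
d₂ = d₁ − σ√T = 0.785999 − 1.254708 = -0.468710
risk-neutral PD = N(−d₂) = N(0.468710) = 0.680361

PD=0.6804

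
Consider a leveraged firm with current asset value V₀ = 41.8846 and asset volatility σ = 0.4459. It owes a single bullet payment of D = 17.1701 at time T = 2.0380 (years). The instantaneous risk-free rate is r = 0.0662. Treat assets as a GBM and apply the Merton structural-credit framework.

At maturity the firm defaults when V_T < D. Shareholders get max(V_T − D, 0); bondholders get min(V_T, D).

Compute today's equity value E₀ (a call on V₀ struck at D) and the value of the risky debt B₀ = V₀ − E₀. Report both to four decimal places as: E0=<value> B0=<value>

d₁ = [ln(V₀/D) + (r + σ²/2)T] / (σ√T)
   = [ln(41.8846/17.1701) + (0.0662 + 0.5·0.4459²)·2.0380] / (0.4459·√2.0380)
   = [0.891749 + 0.337520] / 0.636560 = 1.931111
d₂ = d₁ − σ√T = 1.931111 − 0.636560 = 1.294551
N(d₁) = 0.973265,  N(d₂) = 0.902262,  e^(−rT) = 0.873790
E₀ = V₀·N(d₁) − D·e^(−rT)·N(d₂)
   = 41.8846·0.973265 − 17.1701·0.873790·0.902262 = 27.228137
B₀ = V₀ − E₀ = 41.8846 − 27.228137 = 14.656463

E0=27.2281 B0=14.6565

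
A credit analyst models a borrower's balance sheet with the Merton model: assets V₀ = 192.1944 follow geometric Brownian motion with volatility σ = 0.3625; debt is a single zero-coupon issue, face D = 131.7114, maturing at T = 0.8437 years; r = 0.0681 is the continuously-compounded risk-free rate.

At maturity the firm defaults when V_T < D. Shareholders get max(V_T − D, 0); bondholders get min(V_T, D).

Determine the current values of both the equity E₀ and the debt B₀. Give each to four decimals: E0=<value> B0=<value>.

E0=70.1218 B0=122.0726

d₁ = [ln(V₀/D) + (r + σ²/2)T] / (σ√T)
   = [ln(192.1944/131.7114) + (0.0681 + 0.5·0.3625²)·0.8437] / (0.3625·√0.8437)
   = [0.377894 + 0.112890] / 0.332968 = 1.473969
d₂ = d₁ − σ√T = 1.473969 − 0.332968 = 1.141001
N(d₁) = 0.929755,  N(d₂) = 0.873065,  e^(−rT) = 0.944163
E₀ = V₀·N(d₁) − D·e^(−rT)·N(d₂)
   = 192.1944·0.929755 − 131.7114·0.944163·0.873065 = 70.121847
B₀ = V₀ − E₀ = 192.1944 − 70.121847 = 122.072553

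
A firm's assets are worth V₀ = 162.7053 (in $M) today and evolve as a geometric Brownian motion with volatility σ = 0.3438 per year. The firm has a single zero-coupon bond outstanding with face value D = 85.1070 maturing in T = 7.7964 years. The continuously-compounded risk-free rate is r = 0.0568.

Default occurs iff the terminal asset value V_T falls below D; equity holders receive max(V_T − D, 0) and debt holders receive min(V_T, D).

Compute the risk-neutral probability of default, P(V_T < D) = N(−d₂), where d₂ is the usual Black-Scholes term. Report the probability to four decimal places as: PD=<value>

d₁ = [ln(V₀/D) + (r + σ²/2)T] / (σ√T)
   = [ln(162.7053/85.1070) + (0.0568 + 0.5·0.3438²)·7.7964] / (0.3438·√7.7964)
   = [0.648031 + 0.903597] / 0.959960 = 1.616347
d₂ = d₁ − σ√T = 1.616347 − 0.959960 = 0.656388
risk-neutral PD = N(−d₂) = N(-0.656388) = 0.255787

PD=0.2558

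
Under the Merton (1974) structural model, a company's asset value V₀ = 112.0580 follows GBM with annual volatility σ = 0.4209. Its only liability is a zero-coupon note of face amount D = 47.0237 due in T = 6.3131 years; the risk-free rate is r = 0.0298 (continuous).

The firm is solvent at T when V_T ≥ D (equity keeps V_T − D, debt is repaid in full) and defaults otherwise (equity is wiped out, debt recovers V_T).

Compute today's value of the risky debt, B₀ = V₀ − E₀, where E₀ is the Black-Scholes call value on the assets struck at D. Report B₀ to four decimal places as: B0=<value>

B0=33.6191

d₁ = [ln(V₀/D) + (r + σ²/2)T] / (σ√T)
   = [ln(112.0580/47.0237) + (0.0298 + 0.5·0.4209²)·6.3131] / (0.4209·√6.3131)
   = [0.868365 + 0.747335] / 1.057548 = 1.527778
d₂ = d₁ − σ√T = 1.527778 − 1.057548 = 0.470230
N(d₁) = 0.936716,  N(d₂) = 0.680905,  e^(−rT) = 0.828507
E₀ = V₀·N(d₁) − D·e^(−rT)·N(d₂)
   = 112.0580·0.936716 − 47.0237·0.828507·0.680905 = 78.438876
B₀ = V₀ − E₀ = 112.0580 − 78.438876 = 33.619124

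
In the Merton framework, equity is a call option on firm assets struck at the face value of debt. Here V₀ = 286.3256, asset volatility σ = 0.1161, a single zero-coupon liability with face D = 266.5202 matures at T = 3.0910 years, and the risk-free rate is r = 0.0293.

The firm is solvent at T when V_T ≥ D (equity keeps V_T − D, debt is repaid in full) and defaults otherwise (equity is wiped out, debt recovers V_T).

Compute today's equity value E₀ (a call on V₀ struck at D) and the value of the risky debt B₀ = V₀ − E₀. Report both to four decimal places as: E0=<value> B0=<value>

d₁ = [ln(V₀/D) + (r + σ²/2)T] / (σ√T)
   = [ln(286.3256/266.5202) + (0.0293 + 0.5·0.1161²)·3.0910] / (0.1161·√3.0910)
   = [0.071680 + 0.111398] / 0.204118 = 0.896922
d₂ = d₁ − σ√T = 0.896922 − 0.204118 = 0.692803
N(d₁) = 0.815120,  N(d₂) = 0.755784,  e^(−rT) = 0.913414
E₀ = V₀·N(d₁) − D·e^(−rT)·N(d₂)
   = 286.3256·0.815120 − 266.5202·0.913414·0.755784 = 49.399238
B₀ = V₀ − E₀ = 286.3256 − 49.399238 = 236.926362

E0=49.3992 B0=236.9264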